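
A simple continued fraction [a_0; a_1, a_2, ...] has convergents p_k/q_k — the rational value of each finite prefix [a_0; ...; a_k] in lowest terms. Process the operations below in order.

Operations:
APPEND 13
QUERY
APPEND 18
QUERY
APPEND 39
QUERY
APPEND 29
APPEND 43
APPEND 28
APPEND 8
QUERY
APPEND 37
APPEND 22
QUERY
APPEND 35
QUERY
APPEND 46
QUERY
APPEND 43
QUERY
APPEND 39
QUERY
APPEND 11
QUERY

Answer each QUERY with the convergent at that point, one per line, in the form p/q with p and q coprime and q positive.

APPEND 13: p_0 = 13·1 + 0 = 13, q_0 = 13·0 + 1 = 1 → 13/1
APPEND 18: p_1 = 18·13 + 1 = 235, q_1 = 18·1 + 0 = 18 → 235/18
APPEND 39: p_2 = 39·235 + 13 = 9178, q_2 = 39·18 + 1 = 703 → 9178/703
APPEND 29: p_3 = 29·9178 + 235 = 266397, q_3 = 29·703 + 18 = 20405 → 266397/20405
APPEND 43: p_4 = 43·266397 + 9178 = 11464249, q_4 = 43·20405 + 703 = 878118 → 11464249/878118
APPEND 28: p_5 = 28·11464249 + 266397 = 321265369, q_5 = 28·878118 + 20405 = 24607709 → 321265369/24607709
APPEND 8: p_6 = 8·321265369 + 11464249 = 2581587201, q_6 = 8·24607709 + 878118 = 197739790 → 2581587201/197739790
APPEND 37: p_7 = 37·2581587201 + 321265369 = 95839991806, q_7 = 37·197739790 + 24607709 = 7340979939 → 95839991806/7340979939
APPEND 22: p_8 = 22·95839991806 + 2581587201 = 2111061406933, q_8 = 22·7340979939 + 197739790 = 161699298448 → 2111061406933/161699298448
APPEND 35: p_9 = 35·2111061406933 + 95839991806 = 73982989234461, q_9 = 35·161699298448 + 7340979939 = 5666816425619 → 73982989234461/5666816425619
APPEND 46: p_10 = 46·73982989234461 + 2111061406933 = 3405328566192139, q_10 = 46·5666816425619 + 161699298448 = 260835254876922 → 3405328566192139/260835254876922
APPEND 43: p_11 = 43·3405328566192139 + 73982989234461 = 146503111335496438, q_11 = 43·260835254876922 + 5666816425619 = 11221582776133265 → 146503111335496438/11221582776133265
APPEND 39: p_12 = 39·146503111335496438 + 3405328566192139 = 5717026670650553221, q_12 = 39·11221582776133265 + 260835254876922 = 437902563524074257 → 5717026670650553221/437902563524074257
APPEND 11: p_13 = 11·5717026670650553221 + 146503111335496438 = 63033796488491581869, q_13 = 11·437902563524074257 + 11221582776133265 = 4828149781540950092 → 63033796488491581869/4828149781540950092

13/1
235/18
9178/703
2581587201/197739790
2111061406933/161699298448
73982989234461/5666816425619
3405328566192139/260835254876922
146503111335496438/11221582776133265
5717026670650553221/437902563524074257
63033796488491581869/4828149781540950092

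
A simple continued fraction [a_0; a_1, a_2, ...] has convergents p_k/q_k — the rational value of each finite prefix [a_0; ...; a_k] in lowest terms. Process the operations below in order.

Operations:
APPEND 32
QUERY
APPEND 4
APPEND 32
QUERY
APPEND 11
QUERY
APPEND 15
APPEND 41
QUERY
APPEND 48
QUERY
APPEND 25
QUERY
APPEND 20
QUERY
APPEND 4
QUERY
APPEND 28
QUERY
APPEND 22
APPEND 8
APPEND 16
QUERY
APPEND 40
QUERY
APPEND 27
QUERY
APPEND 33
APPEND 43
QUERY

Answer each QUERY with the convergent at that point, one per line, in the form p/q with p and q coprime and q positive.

32/1
4160/129
45889/1423
28438184/881857
1365725327/42350610
34171571359/1059647107
684797152507/21235292750
2773360181387/86000818107
78338882231343/2429258199746
223936933351651845/6944197007610887
8971365503102472607/278198547012335378
242450805517118412234/7518304966340666093
344665912550941551694381/10687955589725276273314

APPEND 32: p_0 = 32·1 + 0 = 32, q_0 = 32·0 + 1 = 1 → 32/1
APPEND 4: p_1 = 4·32 + 1 = 129, q_1 = 4·1 + 0 = 4 → 129/4
APPEND 32: p_2 = 32·129 + 32 = 4160, q_2 = 32·4 + 1 = 129 → 4160/129
APPEND 11: p_3 = 11·4160 + 129 = 45889, q_3 = 11·129 + 4 = 1423 → 45889/1423
APPEND 15: p_4 = 15·45889 + 4160 = 692495, q_4 = 15·1423 + 129 = 21474 → 692495/21474
APPEND 41: p_5 = 41·692495 + 45889 = 28438184, q_5 = 41·21474 + 1423 = 881857 → 28438184/881857
APPEND 48: p_6 = 48·28438184 + 692495 = 1365725327, q_6 = 48·881857 + 21474 = 42350610 → 1365725327/42350610
APPEND 25: p_7 = 25·1365725327 + 28438184 = 34171571359, q_7 = 25·42350610 + 881857 = 1059647107 → 34171571359/1059647107
APPEND 20: p_8 = 20·34171571359 + 1365725327 = 684797152507, q_8 = 20·1059647107 + 42350610 = 21235292750 → 684797152507/21235292750
APPEND 4: p_9 = 4·684797152507 + 34171571359 = 2773360181387, q_9 = 4·21235292750 + 1059647107 = 86000818107 → 2773360181387/86000818107
APPEND 28: p_10 = 28·2773360181387 + 684797152507 = 78338882231343, q_10 = 28·86000818107 + 21235292750 = 2429258199746 → 78338882231343/2429258199746
APPEND 22: p_11 = 22·78338882231343 + 2773360181387 = 1726228769270933, q_11 = 22·2429258199746 + 86000818107 = 53529681212519 → 1726228769270933/53529681212519
APPEND 8: p_12 = 8·1726228769270933 + 78338882231343 = 13888169036398807, q_12 = 8·53529681212519 + 2429258199746 = 430666707899898 → 13888169036398807/430666707899898
APPEND 16: p_13 = 16·13888169036398807 + 1726228769270933 = 223936933351651845, q_13 = 16·430666707899898 + 53529681212519 = 6944197007610887 → 223936933351651845/6944197007610887
APPEND 40: p_14 = 40·223936933351651845 + 13888169036398807 = 8971365503102472607, q_14 = 40·6944197007610887 + 430666707899898 = 278198547012335378 → 8971365503102472607/278198547012335378
APPEND 27: p_15 = 27·8971365503102472607 + 223936933351651845 = 242450805517118412234, q_15 = 27·278198547012335378 + 6944197007610887 = 7518304966340666093 → 242450805517118412234/7518304966340666093
APPEND 33: p_16 = 33·242450805517118412234 + 8971365503102472607 = 8009847947568010076329, q_16 = 33·7518304966340666093 + 278198547012335378 = 248382262436254316447 → 8009847947568010076329/248382262436254316447
APPEND 43: p_17 = 43·8009847947568010076329 + 242450805517118412234 = 344665912550941551694381, q_17 = 43·248382262436254316447 + 7518304966340666093 = 10687955589725276273314 → 344665912550941551694381/10687955589725276273314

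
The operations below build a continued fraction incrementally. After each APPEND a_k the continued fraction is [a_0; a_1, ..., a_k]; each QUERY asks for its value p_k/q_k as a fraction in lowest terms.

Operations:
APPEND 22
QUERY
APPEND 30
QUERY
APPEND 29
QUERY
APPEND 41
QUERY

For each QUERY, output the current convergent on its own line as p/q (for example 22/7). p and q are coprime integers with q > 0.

22/1
661/30
19191/871
787492/35741

APPEND 22: p_0 = 22·1 + 0 = 22, q_0 = 22·0 + 1 = 1 → 22/1
APPEND 30: p_1 = 30·22 + 1 = 661, q_1 = 30·1 + 0 = 30 → 661/30
APPEND 29: p_2 = 29·661 + 22 = 19191, q_2 = 29·30 + 1 = 871 → 19191/871
APPEND 41: p_3 = 41·19191 + 661 = 787492, q_3 = 41·871 + 30 = 35741 → 787492/35741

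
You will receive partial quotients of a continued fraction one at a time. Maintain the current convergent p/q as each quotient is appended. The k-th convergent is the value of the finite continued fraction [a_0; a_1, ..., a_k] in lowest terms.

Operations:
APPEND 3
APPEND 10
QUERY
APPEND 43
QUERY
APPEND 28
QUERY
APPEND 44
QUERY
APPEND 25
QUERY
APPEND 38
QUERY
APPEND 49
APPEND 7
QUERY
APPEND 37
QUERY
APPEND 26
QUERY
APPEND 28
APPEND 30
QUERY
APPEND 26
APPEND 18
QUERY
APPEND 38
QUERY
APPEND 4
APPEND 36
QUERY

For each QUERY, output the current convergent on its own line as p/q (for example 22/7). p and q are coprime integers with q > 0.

31/10
1336/431
37439/12078
1648652/531863
41253739/13308653
1569290734/506260677
540124788669/174246833459
20061553680458/6471952919809
522140520480577/168445022748493
439722024334578997/141856422719076883
206493149343206008645/66615675041864855161
7858187087670654519046/2535088641514150372689
1146870881088600321572890/369986017321058938825701

APPEND 3: p_0 = 3·1 + 0 = 3, q_0 = 3·0 + 1 = 1 → 3/1
APPEND 10: p_1 = 10·3 + 1 = 31, q_1 = 10·1 + 0 = 10 → 31/10
APPEND 43: p_2 = 43·31 + 3 = 1336, q_2 = 43·10 + 1 = 431 → 1336/431
APPEND 28: p_3 = 28·1336 + 31 = 37439, q_3 = 28·431 + 10 = 12078 → 37439/12078
APPEND 44: p_4 = 44·37439 + 1336 = 1648652, q_4 = 44·12078 + 431 = 531863 → 1648652/531863
APPEND 25: p_5 = 25·1648652 + 37439 = 41253739, q_5 = 25·531863 + 12078 = 13308653 → 41253739/13308653
APPEND 38: p_6 = 38·41253739 + 1648652 = 1569290734, q_6 = 38·13308653 + 531863 = 506260677 → 1569290734/506260677
APPEND 49: p_7 = 49·1569290734 + 41253739 = 76936499705, q_7 = 49·506260677 + 13308653 = 24820081826 → 76936499705/24820081826
APPEND 7: p_8 = 7·76936499705 + 1569290734 = 540124788669, q_8 = 7·24820081826 + 506260677 = 174246833459 → 540124788669/174246833459
APPEND 37: p_9 = 37·540124788669 + 76936499705 = 20061553680458, q_9 = 37·174246833459 + 24820081826 = 6471952919809 → 20061553680458/6471952919809
APPEND 26: p_10 = 26·20061553680458 + 540124788669 = 522140520480577, q_10 = 26·6471952919809 + 174246833459 = 168445022748493 → 522140520480577/168445022748493
APPEND 28: p_11 = 28·522140520480577 + 20061553680458 = 14639996127136614, q_11 = 28·168445022748493 + 6471952919809 = 4722932589877613 → 14639996127136614/4722932589877613
APPEND 30: p_12 = 30·14639996127136614 + 522140520480577 = 439722024334578997, q_12 = 30·4722932589877613 + 168445022748493 = 141856422719076883 → 439722024334578997/141856422719076883
APPEND 26: p_13 = 26·439722024334578997 + 14639996127136614 = 11447412628826190536, q_13 = 26·141856422719076883 + 4722932589877613 = 3692989923285876571 → 11447412628826190536/3692989923285876571
APPEND 18: p_14 = 18·11447412628826190536 + 439722024334578997 = 206493149343206008645, q_14 = 18·3692989923285876571 + 141856422719076883 = 66615675041864855161 → 206493149343206008645/66615675041864855161
APPEND 38: p_15 = 38·206493149343206008645 + 11447412628826190536 = 7858187087670654519046, q_15 = 38·66615675041864855161 + 3692989923285876571 = 2535088641514150372689 → 7858187087670654519046/2535088641514150372689
APPEND 4: p_16 = 4·7858187087670654519046 + 206493149343206008645 = 31639241500025824084829, q_16 = 4·2535088641514150372689 + 66615675041864855161 = 10206970241098466345917 → 31639241500025824084829/10206970241098466345917
APPEND 36: p_17 = 36·31639241500025824084829 + 7858187087670654519046 = 1146870881088600321572890, q_17 = 36·10206970241098466345917 + 2535088641514150372689 = 369986017321058938825701 → 1146870881088600321572890/369986017321058938825701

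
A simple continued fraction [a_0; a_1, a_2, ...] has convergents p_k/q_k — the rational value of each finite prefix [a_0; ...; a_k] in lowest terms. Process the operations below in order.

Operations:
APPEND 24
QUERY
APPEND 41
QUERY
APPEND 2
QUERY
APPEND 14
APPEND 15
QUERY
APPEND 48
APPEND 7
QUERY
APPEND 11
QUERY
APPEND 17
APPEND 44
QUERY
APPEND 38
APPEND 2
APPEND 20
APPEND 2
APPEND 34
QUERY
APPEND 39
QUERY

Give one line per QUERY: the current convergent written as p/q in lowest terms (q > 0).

APPEND 24: p_0 = 24·1 + 0 = 24, q_0 = 24·0 + 1 = 1 → 24/1
APPEND 41: p_1 = 41·24 + 1 = 985, q_1 = 41·1 + 0 = 41 → 985/41
APPEND 2: p_2 = 2·985 + 24 = 1994, q_2 = 2·41 + 1 = 83 → 1994/83
APPEND 14: p_3 = 14·1994 + 985 = 28901, q_3 = 14·83 + 41 = 1203 → 28901/1203
APPEND 15: p_4 = 15·28901 + 1994 = 435509, q_4 = 15·1203 + 83 = 18128 → 435509/18128
APPEND 48: p_5 = 48·435509 + 28901 = 20933333, q_5 = 48·18128 + 1203 = 871347 → 20933333/871347
APPEND 7: p_6 = 7·20933333 + 435509 = 146968840, q_6 = 7·871347 + 18128 = 6117557 → 146968840/6117557
APPEND 11: p_7 = 11·146968840 + 20933333 = 1637590573, q_7 = 11·6117557 + 871347 = 68164474 → 1637590573/68164474
APPEND 17: p_8 = 17·1637590573 + 146968840 = 27986008581, q_8 = 17·68164474 + 6117557 = 1164913615 → 27986008581/1164913615
APPEND 44: p_9 = 44·27986008581 + 1637590573 = 1233021968137, q_9 = 44·1164913615 + 68164474 = 51324363534 → 1233021968137/51324363534
APPEND 38: p_10 = 38·1233021968137 + 27986008581 = 46882820797787, q_10 = 38·51324363534 + 1164913615 = 1951490727907 → 46882820797787/1951490727907
APPEND 2: p_11 = 2·46882820797787 + 1233021968137 = 94998663563711, q_11 = 2·1951490727907 + 51324363534 = 3954305819348 → 94998663563711/3954305819348
APPEND 20: p_12 = 20·94998663563711 + 46882820797787 = 1946856092072007, q_12 = 20·3954305819348 + 1951490727907 = 81037607114867 → 1946856092072007/81037607114867
APPEND 2: p_13 = 2·1946856092072007 + 94998663563711 = 3988710847707725, q_13 = 2·81037607114867 + 3954305819348 = 166029520049082 → 3988710847707725/166029520049082
APPEND 34: p_14 = 34·3988710847707725 + 1946856092072007 = 137563024914134657, q_14 = 34·166029520049082 + 81037607114867 = 5726041288783655 → 137563024914134657/5726041288783655
APPEND 39: p_15 = 39·137563024914134657 + 3988710847707725 = 5368946682498959348, q_15 = 39·5726041288783655 + 166029520049082 = 223481639782611627 → 5368946682498959348/223481639782611627

24/1
985/41
1994/83
435509/18128
146968840/6117557
1637590573/68164474
1233021968137/51324363534
137563024914134657/5726041288783655
5368946682498959348/223481639782611627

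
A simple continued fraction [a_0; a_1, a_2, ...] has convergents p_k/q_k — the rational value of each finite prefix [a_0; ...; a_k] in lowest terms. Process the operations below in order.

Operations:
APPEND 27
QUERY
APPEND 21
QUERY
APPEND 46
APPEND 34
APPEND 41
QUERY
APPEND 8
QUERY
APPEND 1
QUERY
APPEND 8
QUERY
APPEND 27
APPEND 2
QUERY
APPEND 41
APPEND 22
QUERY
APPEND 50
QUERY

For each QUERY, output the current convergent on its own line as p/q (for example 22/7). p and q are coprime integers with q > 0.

27/1
568/21
36509513/1349826
292965942/10831507
329475455/12181333
2928769582/108282171
161741277920/5979882071
147799311553478/5464421109013
7396676376322789/273469166415511

APPEND 27: p_0 = 27·1 + 0 = 27, q_0 = 27·0 + 1 = 1 → 27/1
APPEND 21: p_1 = 21·27 + 1 = 568, q_1 = 21·1 + 0 = 21 → 568/21
APPEND 46: p_2 = 46·568 + 27 = 26155, q_2 = 46·21 + 1 = 967 → 26155/967
APPEND 34: p_3 = 34·26155 + 568 = 889838, q_3 = 34·967 + 21 = 32899 → 889838/32899
APPEND 41: p_4 = 41·889838 + 26155 = 36509513, q_4 = 41·32899 + 967 = 1349826 → 36509513/1349826
APPEND 8: p_5 = 8·36509513 + 889838 = 292965942, q_5 = 8·1349826 + 32899 = 10831507 → 292965942/10831507
APPEND 1: p_6 = 1·292965942 + 36509513 = 329475455, q_6 = 1·10831507 + 1349826 = 12181333 → 329475455/12181333
APPEND 8: p_7 = 8·329475455 + 292965942 = 2928769582, q_7 = 8·12181333 + 10831507 = 108282171 → 2928769582/108282171
APPEND 27: p_8 = 27·2928769582 + 329475455 = 79406254169, q_8 = 27·108282171 + 12181333 = 2935799950 → 79406254169/2935799950
APPEND 2: p_9 = 2·79406254169 + 2928769582 = 161741277920, q_9 = 2·2935799950 + 108282171 = 5979882071 → 161741277920/5979882071
APPEND 41: p_10 = 41·161741277920 + 79406254169 = 6710798648889, q_10 = 41·5979882071 + 2935799950 = 248110964861 → 6710798648889/248110964861
APPEND 22: p_11 = 22·6710798648889 + 161741277920 = 147799311553478, q_11 = 22·248110964861 + 5979882071 = 5464421109013 → 147799311553478/5464421109013
APPEND 50: p_12 = 50·147799311553478 + 6710798648889 = 7396676376322789, q_12 = 50·5464421109013 + 248110964861 = 273469166415511 → 7396676376322789/273469166415511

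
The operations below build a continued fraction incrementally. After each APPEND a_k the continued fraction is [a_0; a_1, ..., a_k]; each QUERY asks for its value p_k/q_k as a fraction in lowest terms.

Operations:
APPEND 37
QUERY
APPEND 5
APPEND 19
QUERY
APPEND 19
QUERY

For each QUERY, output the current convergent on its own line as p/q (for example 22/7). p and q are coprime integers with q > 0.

37/1
3571/96
68035/1829

APPEND 37: p_0 = 37·1 + 0 = 37, q_0 = 37·0 + 1 = 1 → 37/1
APPEND 5: p_1 = 5·37 + 1 = 186, q_1 = 5·1 + 0 = 5 → 186/5
APPEND 19: p_2 = 19·186 + 37 = 3571, q_2 = 19·5 + 1 = 96 → 3571/96
APPEND 19: p_3 = 19·3571 + 186 = 68035, q_3 = 19·96 + 5 = 1829 → 68035/1829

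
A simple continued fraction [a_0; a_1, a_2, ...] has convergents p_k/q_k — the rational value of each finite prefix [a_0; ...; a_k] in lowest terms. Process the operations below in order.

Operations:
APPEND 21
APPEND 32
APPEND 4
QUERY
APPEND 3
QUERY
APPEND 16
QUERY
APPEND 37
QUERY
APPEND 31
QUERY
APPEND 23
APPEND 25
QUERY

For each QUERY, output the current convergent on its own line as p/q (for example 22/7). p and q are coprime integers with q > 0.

APPEND 21: p_0 = 21·1 + 0 = 21, q_0 = 21·0 + 1 = 1 → 21/1
APPEND 32: p_1 = 32·21 + 1 = 673, q_1 = 32·1 + 0 = 32 → 673/32
APPEND 4: p_2 = 4·673 + 21 = 2713, q_2 = 4·32 + 1 = 129 → 2713/129
APPEND 3: p_3 = 3·2713 + 673 = 8812, q_3 = 3·129 + 32 = 419 → 8812/419
APPEND 16: p_4 = 16·8812 + 2713 = 143705, q_4 = 16·419 + 129 = 6833 → 143705/6833
APPEND 37: p_5 = 37·143705 + 8812 = 5325897, q_5 = 37·6833 + 419 = 253240 → 5325897/253240
APPEND 31: p_6 = 31·5325897 + 143705 = 165246512, q_6 = 31·253240 + 6833 = 7857273 → 165246512/7857273
APPEND 23: p_7 = 23·165246512 + 5325897 = 3805995673, q_7 = 23·7857273 + 253240 = 180970519 → 3805995673/180970519
APPEND 25: p_8 = 25·3805995673 + 165246512 = 95315138337, q_8 = 25·180970519 + 7857273 = 4532120248 → 95315138337/4532120248

2713/129
8812/419
143705/6833
5325897/253240
165246512/7857273
95315138337/4532120248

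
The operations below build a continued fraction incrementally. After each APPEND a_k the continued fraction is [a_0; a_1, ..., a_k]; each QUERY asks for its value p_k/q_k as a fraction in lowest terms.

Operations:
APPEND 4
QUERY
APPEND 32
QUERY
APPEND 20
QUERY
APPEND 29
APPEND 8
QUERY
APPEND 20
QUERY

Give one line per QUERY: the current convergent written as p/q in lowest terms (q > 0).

4/1
129/32
2584/641
603104/149609
12137145/3010801

APPEND 4: p_0 = 4·1 + 0 = 4, q_0 = 4·0 + 1 = 1 → 4/1
APPEND 32: p_1 = 32·4 + 1 = 129, q_1 = 32·1 + 0 = 32 → 129/32
APPEND 20: p_2 = 20·129 + 4 = 2584, q_2 = 20·32 + 1 = 641 → 2584/641
APPEND 29: p_3 = 29·2584 + 129 = 75065, q_3 = 29·641 + 32 = 18621 → 75065/18621
APPEND 8: p_4 = 8·75065 + 2584 = 603104, q_4 = 8·18621 + 641 = 149609 → 603104/149609
APPEND 20: p_5 = 20·603104 + 75065 = 12137145, q_5 = 20·149609 + 18621 = 3010801 → 12137145/3010801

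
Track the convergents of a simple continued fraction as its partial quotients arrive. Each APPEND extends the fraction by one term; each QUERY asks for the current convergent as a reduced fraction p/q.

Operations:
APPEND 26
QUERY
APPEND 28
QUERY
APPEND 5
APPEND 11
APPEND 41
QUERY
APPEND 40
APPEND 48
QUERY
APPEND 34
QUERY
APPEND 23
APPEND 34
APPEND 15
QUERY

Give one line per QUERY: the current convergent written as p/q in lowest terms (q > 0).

26/1
729/28
1689181/64880
3246889981/124710272
110461867704/4242746027
1301574419920963/49992362194728

APPEND 26: p_0 = 26·1 + 0 = 26, q_0 = 26·0 + 1 = 1 → 26/1
APPEND 28: p_1 = 28·26 + 1 = 729, q_1 = 28·1 + 0 = 28 → 729/28
APPEND 5: p_2 = 5·729 + 26 = 3671, q_2 = 5·28 + 1 = 141 → 3671/141
APPEND 11: p_3 = 11·3671 + 729 = 41110, q_3 = 11·141 + 28 = 1579 → 41110/1579
APPEND 41: p_4 = 41·41110 + 3671 = 1689181, q_4 = 41·1579 + 141 = 64880 → 1689181/64880
APPEND 40: p_5 = 40·1689181 + 41110 = 67608350, q_5 = 40·64880 + 1579 = 2596779 → 67608350/2596779
APPEND 48: p_6 = 48·67608350 + 1689181 = 3246889981, q_6 = 48·2596779 + 64880 = 124710272 → 3246889981/124710272
APPEND 34: p_7 = 34·3246889981 + 67608350 = 110461867704, q_7 = 34·124710272 + 2596779 = 4242746027 → 110461867704/4242746027
APPEND 23: p_8 = 23·110461867704 + 3246889981 = 2543869847173, q_8 = 23·4242746027 + 124710272 = 97707868893 → 2543869847173/97707868893
APPEND 34: p_9 = 34·2543869847173 + 110461867704 = 86602036671586, q_9 = 34·97707868893 + 4242746027 = 3326310288389 → 86602036671586/3326310288389
APPEND 15: p_10 = 15·86602036671586 + 2543869847173 = 1301574419920963, q_10 = 15·3326310288389 + 97707868893 = 49992362194728 → 1301574419920963/49992362194728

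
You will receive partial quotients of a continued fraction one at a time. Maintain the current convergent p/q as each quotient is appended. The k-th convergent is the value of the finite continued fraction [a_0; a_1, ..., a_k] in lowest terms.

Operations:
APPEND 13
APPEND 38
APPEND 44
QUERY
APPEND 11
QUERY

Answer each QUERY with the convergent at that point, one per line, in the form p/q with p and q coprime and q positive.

21793/1673
240218/18441

APPEND 13: p_0 = 13·1 + 0 = 13, q_0 = 13·0 + 1 = 1 → 13/1
APPEND 38: p_1 = 38·13 + 1 = 495, q_1 = 38·1 + 0 = 38 → 495/38
APPEND 44: p_2 = 44·495 + 13 = 21793, q_2 = 44·38 + 1 = 1673 → 21793/1673
APPEND 11: p_3 = 11·21793 + 495 = 240218, q_3 = 11·1673 + 38 = 18441 → 240218/18441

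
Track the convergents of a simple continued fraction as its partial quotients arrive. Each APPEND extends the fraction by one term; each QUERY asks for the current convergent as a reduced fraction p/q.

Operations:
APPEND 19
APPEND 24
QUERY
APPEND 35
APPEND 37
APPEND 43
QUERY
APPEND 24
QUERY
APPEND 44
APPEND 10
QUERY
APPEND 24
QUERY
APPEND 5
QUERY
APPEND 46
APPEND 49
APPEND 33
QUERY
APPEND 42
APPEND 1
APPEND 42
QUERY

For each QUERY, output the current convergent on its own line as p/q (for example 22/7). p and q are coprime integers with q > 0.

457/24
25513939/1339904
612927511/32188837
270556171741/14208676157
6520342446207/342425876500
32872268402776/1726338058657
2458251891617066662/129098903253835877
4546050693575548524365/238742889074268162201

APPEND 19: p_0 = 19·1 + 0 = 19, q_0 = 19·0 + 1 = 1 → 19/1
APPEND 24: p_1 = 24·19 + 1 = 457, q_1 = 24·1 + 0 = 24 → 457/24
APPEND 35: p_2 = 35·457 + 19 = 16014, q_2 = 35·24 + 1 = 841 → 16014/841
APPEND 37: p_3 = 37·16014 + 457 = 592975, q_3 = 37·841 + 24 = 31141 → 592975/31141
APPEND 43: p_4 = 43·592975 + 16014 = 25513939, q_4 = 43·31141 + 841 = 1339904 → 25513939/1339904
APPEND 24: p_5 = 24·25513939 + 592975 = 612927511, q_5 = 24·1339904 + 31141 = 32188837 → 612927511/32188837
APPEND 44: p_6 = 44·612927511 + 25513939 = 26994324423, q_6 = 44·32188837 + 1339904 = 1417648732 → 26994324423/1417648732
APPEND 10: p_7 = 10·26994324423 + 612927511 = 270556171741, q_7 = 10·1417648732 + 32188837 = 14208676157 → 270556171741/14208676157
APPEND 24: p_8 = 24·270556171741 + 26994324423 = 6520342446207, q_8 = 24·14208676157 + 1417648732 = 342425876500 → 6520342446207/342425876500
APPEND 5: p_9 = 5·6520342446207 + 270556171741 = 32872268402776, q_9 = 5·342425876500 + 14208676157 = 1726338058657 → 32872268402776/1726338058657
APPEND 46: p_10 = 46·32872268402776 + 6520342446207 = 1518644688973903, q_10 = 46·1726338058657 + 342425876500 = 79753976574722 → 1518644688973903/79753976574722
APPEND 49: p_11 = 49·1518644688973903 + 32872268402776 = 74446462028124023, q_11 = 49·79753976574722 + 1726338058657 = 3909671190220035 → 74446462028124023/3909671190220035
APPEND 33: p_12 = 33·74446462028124023 + 1518644688973903 = 2458251891617066662, q_12 = 33·3909671190220035 + 79753976574722 = 129098903253835877 → 2458251891617066662/129098903253835877
APPEND 42: p_13 = 42·2458251891617066662 + 74446462028124023 = 103321025909944923827, q_13 = 42·129098903253835877 + 3909671190220035 = 5426063607851326869 → 103321025909944923827/5426063607851326869
APPEND 1: p_14 = 1·103321025909944923827 + 2458251891617066662 = 105779277801561990489, q_14 = 1·5426063607851326869 + 129098903253835877 = 5555162511105162746 → 105779277801561990489/5555162511105162746
APPEND 42: p_15 = 42·105779277801561990489 + 103321025909944923827 = 4546050693575548524365, q_15 = 42·5555162511105162746 + 5426063607851326869 = 238742889074268162201 → 4546050693575548524365/238742889074268162201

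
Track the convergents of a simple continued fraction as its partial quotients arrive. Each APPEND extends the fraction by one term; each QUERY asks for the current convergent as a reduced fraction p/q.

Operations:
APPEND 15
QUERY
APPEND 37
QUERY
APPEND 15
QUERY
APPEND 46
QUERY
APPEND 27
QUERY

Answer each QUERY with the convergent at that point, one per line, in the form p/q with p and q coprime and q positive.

15/1
556/37
8355/556
384886/25613
10400277/692107

APPEND 15: p_0 = 15·1 + 0 = 15, q_0 = 15·0 + 1 = 1 → 15/1
APPEND 37: p_1 = 37·15 + 1 = 556, q_1 = 37·1 + 0 = 37 → 556/37
APPEND 15: p_2 = 15·556 + 15 = 8355, q_2 = 15·37 + 1 = 556 → 8355/556
APPEND 46: p_3 = 46·8355 + 556 = 384886, q_3 = 46·556 + 37 = 25613 → 384886/25613
APPEND 27: p_4 = 27·384886 + 8355 = 10400277, q_4 = 27·25613 + 556 = 692107 → 10400277/692107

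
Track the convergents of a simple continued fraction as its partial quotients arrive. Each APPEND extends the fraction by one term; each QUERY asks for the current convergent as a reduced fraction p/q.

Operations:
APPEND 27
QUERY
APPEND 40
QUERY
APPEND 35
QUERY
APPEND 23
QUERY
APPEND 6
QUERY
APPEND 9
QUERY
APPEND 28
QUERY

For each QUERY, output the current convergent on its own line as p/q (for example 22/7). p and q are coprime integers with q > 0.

27/1
1081/40
37862/1401
871907/32263
5269304/194979
48295643/1787074
1357547308/50233051

APPEND 27: p_0 = 27·1 + 0 = 27, q_0 = 27·0 + 1 = 1 → 27/1
APPEND 40: p_1 = 40·27 + 1 = 1081, q_1 = 40·1 + 0 = 40 → 1081/40
APPEND 35: p_2 = 35·1081 + 27 = 37862, q_2 = 35·40 + 1 = 1401 → 37862/1401
APPEND 23: p_3 = 23·37862 + 1081 = 871907, q_3 = 23·1401 + 40 = 32263 → 871907/32263
APPEND 6: p_4 = 6·871907 + 37862 = 5269304, q_4 = 6·32263 + 1401 = 194979 → 5269304/194979
APPEND 9: p_5 = 9·5269304 + 871907 = 48295643, q_5 = 9·194979 + 32263 = 1787074 → 48295643/1787074
APPEND 28: p_6 = 28·48295643 + 5269304 = 1357547308, q_6 = 28·1787074 + 194979 = 50233051 → 1357547308/50233051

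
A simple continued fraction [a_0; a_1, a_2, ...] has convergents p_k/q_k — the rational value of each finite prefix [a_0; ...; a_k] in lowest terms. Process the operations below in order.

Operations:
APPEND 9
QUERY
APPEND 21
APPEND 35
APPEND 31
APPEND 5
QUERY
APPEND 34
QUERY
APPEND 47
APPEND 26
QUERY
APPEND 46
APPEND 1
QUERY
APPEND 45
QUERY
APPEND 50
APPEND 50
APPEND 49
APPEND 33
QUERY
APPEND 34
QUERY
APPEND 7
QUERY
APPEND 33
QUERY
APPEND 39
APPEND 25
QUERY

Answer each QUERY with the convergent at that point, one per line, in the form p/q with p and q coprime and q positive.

APPEND 9: p_0 = 9·1 + 0 = 9, q_0 = 9·0 + 1 = 1 → 9/1
APPEND 21: p_1 = 21·9 + 1 = 190, q_1 = 21·1 + 0 = 21 → 190/21
APPEND 35: p_2 = 35·190 + 9 = 6659, q_2 = 35·21 + 1 = 736 → 6659/736
APPEND 31: p_3 = 31·6659 + 190 = 206619, q_3 = 31·736 + 21 = 22837 → 206619/22837
APPEND 5: p_4 = 5·206619 + 6659 = 1039754, q_4 = 5·22837 + 736 = 114921 → 1039754/114921
APPEND 34: p_5 = 34·1039754 + 206619 = 35558255, q_5 = 34·114921 + 22837 = 3930151 → 35558255/3930151
APPEND 47: p_6 = 47·35558255 + 1039754 = 1672277739, q_6 = 47·3930151 + 114921 = 184832018 → 1672277739/184832018
APPEND 26: p_7 = 26·1672277739 + 35558255 = 43514779469, q_7 = 26·184832018 + 3930151 = 4809562619 → 43514779469/4809562619
APPEND 46: p_8 = 46·43514779469 + 1672277739 = 2003352133313, q_8 = 46·4809562619 + 184832018 = 221424712492 → 2003352133313/221424712492
APPEND 1: p_9 = 1·2003352133313 + 43514779469 = 2046866912782, q_9 = 1·221424712492 + 4809562619 = 226234275111 → 2046866912782/226234275111
APPEND 45: p_10 = 45·2046866912782 + 2003352133313 = 94112363208503, q_10 = 45·226234275111 + 221424712492 = 10401967092487 → 94112363208503/10401967092487
APPEND 50: p_11 = 50·94112363208503 + 2046866912782 = 4707665027337932, q_11 = 50·10401967092487 + 226234275111 = 520324588899461 → 4707665027337932/520324588899461
APPEND 50: p_12 = 50·4707665027337932 + 94112363208503 = 235477363730105103, q_12 = 50·520324588899461 + 10401967092487 = 26026631412065537 → 235477363730105103/26026631412065537
APPEND 49: p_13 = 49·235477363730105103 + 4707665027337932 = 11543098487802487979, q_13 = 49·26026631412065537 + 520324588899461 = 1275825263780110774 → 11543098487802487979/1275825263780110774
APPEND 33: p_14 = 33·11543098487802487979 + 235477363730105103 = 381157727461212208410, q_14 = 33·1275825263780110774 + 26026631412065537 = 42128260336155721079 → 381157727461212208410/42128260336155721079
APPEND 34: p_15 = 34·381157727461212208410 + 11543098487802487979 = 12970905832169017573919, q_15 = 34·42128260336155721079 + 1275825263780110774 = 1433636676693074627460 → 12970905832169017573919/1433636676693074627460
APPEND 7: p_16 = 7·12970905832169017573919 + 381157727461212208410 = 91177498552644335225843, q_16 = 7·1433636676693074627460 + 42128260336155721079 = 10077584997187678113299 → 91177498552644335225843/10077584997187678113299
APPEND 33: p_17 = 33·91177498552644335225843 + 12970905832169017573919 = 3021828358069432080026738, q_17 = 33·10077584997187678113299 + 1433636676693074627460 = 333993941583886452366327 → 3021828358069432080026738/333993941583886452366327
APPEND 39: p_18 = 39·3021828358069432080026738 + 91177498552644335225843 = 117942483463260495456268625, q_18 = 39·333993941583886452366327 + 10077584997187678113299 = 13035841306768759320400052 → 117942483463260495456268625/13035841306768759320400052
APPEND 25: p_19 = 25·117942483463260495456268625 + 3021828358069432080026738 = 2951583914939581818486742363, q_19 = 25·13035841306768759320400052 + 333993941583886452366327 = 326230026610802869462367627 → 2951583914939581818486742363/326230026610802869462367627

9/1
1039754/114921
35558255/3930151
43514779469/4809562619
2046866912782/226234275111
94112363208503/10401967092487
381157727461212208410/42128260336155721079
12970905832169017573919/1433636676693074627460
91177498552644335225843/10077584997187678113299
3021828358069432080026738/333993941583886452366327
2951583914939581818486742363/326230026610802869462367627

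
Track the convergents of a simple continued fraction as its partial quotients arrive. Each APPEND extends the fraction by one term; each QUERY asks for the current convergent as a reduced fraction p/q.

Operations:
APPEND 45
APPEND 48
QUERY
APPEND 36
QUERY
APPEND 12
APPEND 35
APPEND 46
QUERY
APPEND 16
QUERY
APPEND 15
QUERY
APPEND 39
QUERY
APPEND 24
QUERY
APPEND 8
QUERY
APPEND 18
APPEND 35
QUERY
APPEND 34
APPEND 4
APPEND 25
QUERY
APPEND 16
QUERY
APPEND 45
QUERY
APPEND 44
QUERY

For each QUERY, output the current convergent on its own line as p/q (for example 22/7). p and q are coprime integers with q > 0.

2161/48
77841/1729
1511884269/33581890
24222995000/538039829
364856809269/8104179325
14253638556491/316601033504
342452182165053/7606528983421
2753871095876915/61168832900872
1749678487874110220/38863762074869967
6057179014879250152803/134541726214616326670
97154769839434387343080/2157996389420203208667
4378021821789426680591403/97244379250123760716685
192730114928574208333364812/4280910683394865674742807

APPEND 45: p_0 = 45·1 + 0 = 45, q_0 = 45·0 + 1 = 1 → 45/1
APPEND 48: p_1 = 48·45 + 1 = 2161, q_1 = 48·1 + 0 = 48 → 2161/48
APPEND 36: p_2 = 36·2161 + 45 = 77841, q_2 = 36·48 + 1 = 1729 → 77841/1729
APPEND 12: p_3 = 12·77841 + 2161 = 936253, q_3 = 12·1729 + 48 = 20796 → 936253/20796
APPEND 35: p_4 = 35·936253 + 77841 = 32846696, q_4 = 35·20796 + 1729 = 729589 → 32846696/729589
APPEND 46: p_5 = 46·32846696 + 936253 = 1511884269, q_5 = 46·729589 + 20796 = 33581890 → 1511884269/33581890
APPEND 16: p_6 = 16·1511884269 + 32846696 = 24222995000, q_6 = 16·33581890 + 729589 = 538039829 → 24222995000/538039829
APPEND 15: p_7 = 15·24222995000 + 1511884269 = 364856809269, q_7 = 15·538039829 + 33581890 = 8104179325 → 364856809269/8104179325
APPEND 39: p_8 = 39·364856809269 + 24222995000 = 14253638556491, q_8 = 39·8104179325 + 538039829 = 316601033504 → 14253638556491/316601033504
APPEND 24: p_9 = 24·14253638556491 + 364856809269 = 342452182165053, q_9 = 24·316601033504 + 8104179325 = 7606528983421 → 342452182165053/7606528983421
APPEND 8: p_10 = 8·342452182165053 + 14253638556491 = 2753871095876915, q_10 = 8·7606528983421 + 316601033504 = 61168832900872 → 2753871095876915/61168832900872
APPEND 18: p_11 = 18·2753871095876915 + 342452182165053 = 49912131907949523, q_11 = 18·61168832900872 + 7606528983421 = 1108645521199117 → 49912131907949523/1108645521199117
APPEND 35: p_12 = 35·49912131907949523 + 2753871095876915 = 1749678487874110220, q_12 = 35·1108645521199117 + 61168832900872 = 38863762074869967 → 1749678487874110220/38863762074869967
APPEND 34: p_13 = 34·1749678487874110220 + 49912131907949523 = 59538980719627697003, q_13 = 34·38863762074869967 + 1108645521199117 = 1322476556066777995 → 59538980719627697003/1322476556066777995
APPEND 4: p_14 = 4·59538980719627697003 + 1749678487874110220 = 239905601366384898232, q_14 = 4·1322476556066777995 + 38863762074869967 = 5328769986341981947 → 239905601366384898232/5328769986341981947
APPEND 25: p_15 = 25·239905601366384898232 + 59538980719627697003 = 6057179014879250152803, q_15 = 25·5328769986341981947 + 1322476556066777995 = 134541726214616326670 → 6057179014879250152803/134541726214616326670
APPEND 16: p_16 = 16·6057179014879250152803 + 239905601366384898232 = 97154769839434387343080, q_16 = 16·134541726214616326670 + 5328769986341981947 = 2157996389420203208667 → 97154769839434387343080/2157996389420203208667
APPEND 45: p_17 = 45·97154769839434387343080 + 6057179014879250152803 = 4378021821789426680591403, q_17 = 45·2157996389420203208667 + 134541726214616326670 = 97244379250123760716685 → 4378021821789426680591403/97244379250123760716685
APPEND 44: p_18 = 44·4378021821789426680591403 + 97154769839434387343080 = 192730114928574208333364812, q_18 = 44·97244379250123760716685 + 2157996389420203208667 = 4280910683394865674742807 → 192730114928574208333364812/4280910683394865674742807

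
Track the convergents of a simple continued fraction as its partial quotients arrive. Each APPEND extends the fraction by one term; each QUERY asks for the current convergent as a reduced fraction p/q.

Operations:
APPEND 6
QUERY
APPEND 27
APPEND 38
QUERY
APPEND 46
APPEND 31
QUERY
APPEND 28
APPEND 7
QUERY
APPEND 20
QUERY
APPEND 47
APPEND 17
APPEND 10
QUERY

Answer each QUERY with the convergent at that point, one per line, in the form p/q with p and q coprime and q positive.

APPEND 6: p_0 = 6·1 + 0 = 6, q_0 = 6·0 + 1 = 1 → 6/1
APPEND 27: p_1 = 27·6 + 1 = 163, q_1 = 27·1 + 0 = 27 → 163/27
APPEND 38: p_2 = 38·163 + 6 = 6200, q_2 = 38·27 + 1 = 1027 → 6200/1027
APPEND 46: p_3 = 46·6200 + 163 = 285363, q_3 = 46·1027 + 27 = 47269 → 285363/47269
APPEND 31: p_4 = 31·285363 + 6200 = 8852453, q_4 = 31·47269 + 1027 = 1466366 → 8852453/1466366
APPEND 28: p_5 = 28·8852453 + 285363 = 248154047, q_5 = 28·1466366 + 47269 = 41105517 → 248154047/41105517
APPEND 7: p_6 = 7·248154047 + 8852453 = 1745930782, q_6 = 7·41105517 + 1466366 = 289204985 → 1745930782/289204985
APPEND 20: p_7 = 20·1745930782 + 248154047 = 35166769687, q_7 = 20·289204985 + 41105517 = 5825205217 → 35166769687/5825205217
APPEND 47: p_8 = 47·35166769687 + 1745930782 = 1654584106071, q_8 = 47·5825205217 + 289204985 = 274073850184 → 1654584106071/274073850184
APPEND 17: p_9 = 17·1654584106071 + 35166769687 = 28163096572894, q_9 = 17·274073850184 + 5825205217 = 4665080658345 → 28163096572894/4665080658345
APPEND 10: p_10 = 10·28163096572894 + 1654584106071 = 283285549835011, q_10 = 10·4665080658345 + 274073850184 = 46924880433634 → 283285549835011/46924880433634

6/1
6200/1027
8852453/1466366
1745930782/289204985
35166769687/5825205217
283285549835011/46924880433634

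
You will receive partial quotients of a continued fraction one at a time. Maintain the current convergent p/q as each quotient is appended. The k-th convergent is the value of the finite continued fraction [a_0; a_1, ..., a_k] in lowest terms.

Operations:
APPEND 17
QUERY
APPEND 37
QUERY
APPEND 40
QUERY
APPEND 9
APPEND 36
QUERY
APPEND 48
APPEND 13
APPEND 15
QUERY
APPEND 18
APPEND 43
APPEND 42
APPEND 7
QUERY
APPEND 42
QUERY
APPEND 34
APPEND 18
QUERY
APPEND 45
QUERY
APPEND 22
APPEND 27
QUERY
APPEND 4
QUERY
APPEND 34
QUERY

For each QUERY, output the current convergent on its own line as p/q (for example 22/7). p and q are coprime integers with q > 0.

17/1
630/37
25217/1481
8218205/482657
77484751983/4550696647
17789942962310401/1044807290686933
749710414601043314/44030658711980763
459892703123761138700/27009600321676572513
20720679584608649024577/1216930101678943795960
12341221455826487720368215/724802669707656826054051
49821200666870464921152254/2926010150667885744299837
1706262044129422295039544851/100209147792415772132248509

APPEND 17: p_0 = 17·1 + 0 = 17, q_0 = 17·0 + 1 = 1 → 17/1
APPEND 37: p_1 = 37·17 + 1 = 630, q_1 = 37·1 + 0 = 37 → 630/37
APPEND 40: p_2 = 40·630 + 17 = 25217, q_2 = 40·37 + 1 = 1481 → 25217/1481
APPEND 9: p_3 = 9·25217 + 630 = 227583, q_3 = 9·1481 + 37 = 13366 → 227583/13366
APPEND 36: p_4 = 36·227583 + 25217 = 8218205, q_4 = 36·13366 + 1481 = 482657 → 8218205/482657
APPEND 48: p_5 = 48·8218205 + 227583 = 394701423, q_5 = 48·482657 + 13366 = 23180902 → 394701423/23180902
APPEND 13: p_6 = 13·394701423 + 8218205 = 5139336704, q_6 = 13·23180902 + 482657 = 301834383 → 5139336704/301834383
APPEND 15: p_7 = 15·5139336704 + 394701423 = 77484751983, q_7 = 15·301834383 + 23180902 = 4550696647 → 77484751983/4550696647
APPEND 18: p_8 = 18·77484751983 + 5139336704 = 1399864872398, q_8 = 18·4550696647 + 301834383 = 82214374029 → 1399864872398/82214374029
APPEND 43: p_9 = 43·1399864872398 + 77484751983 = 60271674265097, q_9 = 43·82214374029 + 4550696647 = 3539768779894 → 60271674265097/3539768779894
APPEND 42: p_10 = 42·60271674265097 + 1399864872398 = 2532810184006472, q_10 = 42·3539768779894 + 82214374029 = 148752503129577 → 2532810184006472/148752503129577
APPEND 7: p_11 = 7·2532810184006472 + 60271674265097 = 17789942962310401, q_11 = 7·148752503129577 + 3539768779894 = 1044807290686933 → 17789942962310401/1044807290686933
APPEND 42: p_12 = 42·17789942962310401 + 2532810184006472 = 749710414601043314, q_12 = 42·1044807290686933 + 148752503129577 = 44030658711980763 → 749710414601043314/44030658711980763
APPEND 34: p_13 = 34·749710414601043314 + 17789942962310401 = 25507944039397783077, q_13 = 34·44030658711980763 + 1044807290686933 = 1498087203498032875 → 25507944039397783077/1498087203498032875
APPEND 18: p_14 = 18·25507944039397783077 + 749710414601043314 = 459892703123761138700, q_14 = 18·1498087203498032875 + 44030658711980763 = 27009600321676572513 → 459892703123761138700/27009600321676572513
APPEND 45: p_15 = 45·459892703123761138700 + 25507944039397783077 = 20720679584608649024577, q_15 = 45·27009600321676572513 + 1498087203498032875 = 1216930101678943795960 → 20720679584608649024577/1216930101678943795960
APPEND 22: p_16 = 22·20720679584608649024577 + 459892703123761138700 = 456314843564514039679394, q_16 = 22·1216930101678943795960 + 27009600321676572513 = 26799471837258440083633 → 456314843564514039679394/26799471837258440083633
APPEND 27: p_17 = 27·456314843564514039679394 + 20720679584608649024577 = 12341221455826487720368215, q_17 = 27·26799471837258440083633 + 1216930101678943795960 = 724802669707656826054051 → 12341221455826487720368215/724802669707656826054051
APPEND 4: p_18 = 4·12341221455826487720368215 + 456314843564514039679394 = 49821200666870464921152254, q_18 = 4·724802669707656826054051 + 26799471837258440083633 = 2926010150667885744299837 → 49821200666870464921152254/2926010150667885744299837
APPEND 34: p_19 = 34·49821200666870464921152254 + 12341221455826487720368215 = 1706262044129422295039544851, q_19 = 34·2926010150667885744299837 + 724802669707656826054051 = 100209147792415772132248509 → 1706262044129422295039544851/100209147792415772132248509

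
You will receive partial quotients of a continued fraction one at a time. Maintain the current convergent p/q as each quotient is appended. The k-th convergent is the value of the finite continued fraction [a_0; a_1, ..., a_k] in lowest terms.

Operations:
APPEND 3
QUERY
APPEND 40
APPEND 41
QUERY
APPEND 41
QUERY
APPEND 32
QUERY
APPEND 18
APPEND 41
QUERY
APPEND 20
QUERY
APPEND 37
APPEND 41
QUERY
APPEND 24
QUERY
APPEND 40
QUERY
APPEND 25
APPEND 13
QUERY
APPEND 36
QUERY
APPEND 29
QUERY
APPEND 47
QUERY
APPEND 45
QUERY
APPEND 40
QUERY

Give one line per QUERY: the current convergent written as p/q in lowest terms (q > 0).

3/1
4964/1641
203645/67321
6521604/2155913
4827814801/1595979868
96673888537/31958471115
146948903206007/48578394327158
3530355438634838/1167065523262915
141361166448599527/46731199324843758
46129634882945698696/15249542831701483003
1664204415302698776069/550152988989897744973
48308057678661210204697/15969686223538736087220
2272142915312379578396828/751125405495310493844313
102294739246735742238061957/33816612933512510959081305
4094061712784742069100875108/1353415642745995748857096513

APPEND 3: p_0 = 3·1 + 0 = 3, q_0 = 3·0 + 1 = 1 → 3/1
APPEND 40: p_1 = 40·3 + 1 = 121, q_1 = 40·1 + 0 = 40 → 121/40
APPEND 41: p_2 = 41·121 + 3 = 4964, q_2 = 41·40 + 1 = 1641 → 4964/1641
APPEND 41: p_3 = 41·4964 + 121 = 203645, q_3 = 41·1641 + 40 = 67321 → 203645/67321
APPEND 32: p_4 = 32·203645 + 4964 = 6521604, q_4 = 32·67321 + 1641 = 2155913 → 6521604/2155913
APPEND 18: p_5 = 18·6521604 + 203645 = 117592517, q_5 = 18·2155913 + 67321 = 38873755 → 117592517/38873755
APPEND 41: p_6 = 41·117592517 + 6521604 = 4827814801, q_6 = 41·38873755 + 2155913 = 1595979868 → 4827814801/1595979868
APPEND 20: p_7 = 20·4827814801 + 117592517 = 96673888537, q_7 = 20·1595979868 + 38873755 = 31958471115 → 96673888537/31958471115
APPEND 37: p_8 = 37·96673888537 + 4827814801 = 3581761690670, q_8 = 37·31958471115 + 1595979868 = 1184059411123 → 3581761690670/1184059411123
APPEND 41: p_9 = 41·3581761690670 + 96673888537 = 146948903206007, q_9 = 41·1184059411123 + 31958471115 = 48578394327158 → 146948903206007/48578394327158
APPEND 24: p_10 = 24·146948903206007 + 3581761690670 = 3530355438634838, q_10 = 24·48578394327158 + 1184059411123 = 1167065523262915 → 3530355438634838/1167065523262915
APPEND 40: p_11 = 40·3530355438634838 + 146948903206007 = 141361166448599527, q_11 = 40·1167065523262915 + 48578394327158 = 46731199324843758 → 141361166448599527/46731199324843758
APPEND 25: p_12 = 25·141361166448599527 + 3530355438634838 = 3537559516653623013, q_12 = 25·46731199324843758 + 1167065523262915 = 1169447048644356865 → 3537559516653623013/1169447048644356865
APPEND 13: p_13 = 13·3537559516653623013 + 141361166448599527 = 46129634882945698696, q_13 = 13·1169447048644356865 + 46731199324843758 = 15249542831701483003 → 46129634882945698696/15249542831701483003
APPEND 36: p_14 = 36·46129634882945698696 + 3537559516653623013 = 1664204415302698776069, q_14 = 36·15249542831701483003 + 1169447048644356865 = 550152988989897744973 → 1664204415302698776069/550152988989897744973
APPEND 29: p_15 = 29·1664204415302698776069 + 46129634882945698696 = 48308057678661210204697, q_15 = 29·550152988989897744973 + 15249542831701483003 = 15969686223538736087220 → 48308057678661210204697/15969686223538736087220
APPEND 47: p_16 = 47·48308057678661210204697 + 1664204415302698776069 = 2272142915312379578396828, q_16 = 47·15969686223538736087220 + 550152988989897744973 = 751125405495310493844313 → 2272142915312379578396828/751125405495310493844313
APPEND 45: p_17 = 45·2272142915312379578396828 + 48308057678661210204697 = 102294739246735742238061957, q_17 = 45·751125405495310493844313 + 15969686223538736087220 = 33816612933512510959081305 → 102294739246735742238061957/33816612933512510959081305
APPEND 40: p_18 = 40·102294739246735742238061957 + 2272142915312379578396828 = 4094061712784742069100875108, q_18 = 40·33816612933512510959081305 + 751125405495310493844313 = 1353415642745995748857096513 → 4094061712784742069100875108/1353415642745995748857096513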